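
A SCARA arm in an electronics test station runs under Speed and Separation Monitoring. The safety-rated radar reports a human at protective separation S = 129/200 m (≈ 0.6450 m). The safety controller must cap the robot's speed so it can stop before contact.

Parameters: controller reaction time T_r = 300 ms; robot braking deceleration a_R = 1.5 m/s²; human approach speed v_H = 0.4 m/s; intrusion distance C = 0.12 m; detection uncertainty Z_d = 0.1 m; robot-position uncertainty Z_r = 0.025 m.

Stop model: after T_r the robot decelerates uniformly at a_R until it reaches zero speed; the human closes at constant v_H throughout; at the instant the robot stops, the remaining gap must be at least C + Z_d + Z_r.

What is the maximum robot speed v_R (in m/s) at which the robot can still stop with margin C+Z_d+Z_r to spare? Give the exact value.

v_R_max = 2/5 m/s = 0.4000 m/s

at the boundary: (1/3)·v² + (17/30)·v + (-7/25) = 0
  disc = (17/30)² − 4·(1/3)·(-7/25) = 25/36 ; √disc = 5/6
  v_R = (−(17/30) + 5/6) / (2·(1/3)) = 2/5 m/s
check:
T_s = v_R/a_R = (2/5)/(3/2) = 0.2667 s
reaction-phase robot travel = 0.4000·0.3000 = 0.1200 m
braking distance = 0.4000²/(2·1.5000) = 0.0533 m
human closes 0.4000·0.5667 = 0.2267 m
C+Z_d+Z_r = 0.1200+0.1000+0.0250 = 0.2450 m
sum ≈ 0.1200+0.0533+0.2267+0.2450 ≈ 0.6450 m = S ✓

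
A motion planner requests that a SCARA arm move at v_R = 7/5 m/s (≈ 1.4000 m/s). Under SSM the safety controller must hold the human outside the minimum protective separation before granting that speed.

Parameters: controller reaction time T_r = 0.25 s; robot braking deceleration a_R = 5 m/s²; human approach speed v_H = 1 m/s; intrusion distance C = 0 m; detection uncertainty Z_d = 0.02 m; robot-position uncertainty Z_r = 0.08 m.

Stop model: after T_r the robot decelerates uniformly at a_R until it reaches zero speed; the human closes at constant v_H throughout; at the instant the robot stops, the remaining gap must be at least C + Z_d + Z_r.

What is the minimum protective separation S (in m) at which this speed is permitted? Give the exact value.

S_min = 147/125 m = 1.1760 m

T_s = v_R/a_R = (7/5)/5 = 0.2800 s
reaction-phase robot travel = 1.4000·0.2500 = 0.3500 m
braking distance = 1.4000²/(2·5.0000) = 0.1960 m
human over T_r+T_s: 1.0000·(0.2500+0.2800) = 0.5300 m
residual clearance needed = 0.0000+0.0200+0.0800 = 0.1000 m
S_min ≈ 0.3500+0.1960+0.5300+0.1000  ⇒  S_min = 147/125 m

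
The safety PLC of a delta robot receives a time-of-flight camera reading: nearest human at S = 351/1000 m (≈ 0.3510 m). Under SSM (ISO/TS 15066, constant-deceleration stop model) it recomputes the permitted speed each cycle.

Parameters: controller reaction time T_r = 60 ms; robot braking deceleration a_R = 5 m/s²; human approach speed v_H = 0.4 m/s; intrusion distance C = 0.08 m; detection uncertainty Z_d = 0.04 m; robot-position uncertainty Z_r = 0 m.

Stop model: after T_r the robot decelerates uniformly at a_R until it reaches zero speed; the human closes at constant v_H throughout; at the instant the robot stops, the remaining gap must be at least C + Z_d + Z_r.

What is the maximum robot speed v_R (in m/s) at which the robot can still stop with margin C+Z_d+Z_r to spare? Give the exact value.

collect terms ⇒ (1/10)·v_R² + (7/50)·v_R + (-207/1000) = 0
  disc = (7/50)² − 4·(1/10)·(-207/1000) = 64/625 ; √disc = 8/25
  v_R = (−(7/50) + 8/25) / (2·(1/10)) = 9/10 m/s
check:
stop time T_s = (9/10)/5 = 0.1800 s
robot in T_r: 0.9000·0.0600 = 0.0540 m
robot under decel: 0.9000²/(2·5.0000) = 0.0810 m
human closes 0.4000·0.2400 = 0.0960 m
C+Z_d+Z_r = 0.0800+0.0400+0.0000 = 0.1200 m
sum ≈ 0.0540+0.0810+0.0960+0.1200 ≈ 0.3510 m = S ✓

v_R_max = 9/10 m/s = 0.9000 m/s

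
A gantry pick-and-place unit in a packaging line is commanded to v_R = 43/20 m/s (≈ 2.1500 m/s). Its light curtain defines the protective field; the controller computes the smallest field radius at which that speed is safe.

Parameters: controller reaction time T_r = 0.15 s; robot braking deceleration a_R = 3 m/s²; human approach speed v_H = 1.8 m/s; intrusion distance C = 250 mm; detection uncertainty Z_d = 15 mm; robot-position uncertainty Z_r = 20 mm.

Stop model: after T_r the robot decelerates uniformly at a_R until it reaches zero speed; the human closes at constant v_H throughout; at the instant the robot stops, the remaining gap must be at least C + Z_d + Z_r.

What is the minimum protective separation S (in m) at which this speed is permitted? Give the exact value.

S_min = 7051/2400 m = 2.9379 m

stop time T_s = (43/20)/3 = 0.7167 s
reaction-phase robot travel = 2.1500·0.1500 = 0.3225 m
robot under decel: 2.1500²/(2·3.0000) = 0.7704 m
human closes 1.8000·0.8667 = 1.5600 m
margins: 0.2500+0.0150+0.0200 = 0.2850 m
S_min ≈ 0.3225+0.7704+1.5600+0.2850  ⇒  S_min = 7051/2400 m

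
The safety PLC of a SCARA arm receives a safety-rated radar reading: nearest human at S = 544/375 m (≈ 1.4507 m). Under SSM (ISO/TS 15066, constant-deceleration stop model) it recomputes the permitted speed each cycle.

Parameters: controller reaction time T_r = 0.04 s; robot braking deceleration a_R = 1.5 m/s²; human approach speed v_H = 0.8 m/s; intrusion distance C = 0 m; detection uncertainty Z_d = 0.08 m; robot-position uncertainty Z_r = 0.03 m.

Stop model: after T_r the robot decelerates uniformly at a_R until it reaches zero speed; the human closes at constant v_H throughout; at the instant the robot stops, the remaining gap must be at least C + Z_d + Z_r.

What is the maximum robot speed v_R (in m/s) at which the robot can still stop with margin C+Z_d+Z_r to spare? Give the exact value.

at the boundary: (1/3)·v² + (43/75)·v + (-1963/1500) = 0
  disc = (43/75)² − 4·(1/3)·(-1963/1500) = 1296/625 ; √disc = 36/25
  v_R = (−(43/75) + 36/25) / (2·(1/3)) = 13/10 m/s
check:
T_s = v_R/a_R = (13/10)/(3/2) = 0.8667 s
robot covers v_R·T_r = 1.3000·0.0400 = 0.0520 m before braking
braking distance = 1.3000²/(2·1.5000) = 0.5633 m
person approaches 0.8000·(0.0400+0.8667) = 0.7253 m
residual clearance needed = 0.0000+0.0800+0.0300 = 0.1100 m
sum ≈ 0.0520+0.5633+0.7253+0.1100 ≈ 1.4507 m = S ✓

v_R_max = 13/10 m/s = 1.3000 m/s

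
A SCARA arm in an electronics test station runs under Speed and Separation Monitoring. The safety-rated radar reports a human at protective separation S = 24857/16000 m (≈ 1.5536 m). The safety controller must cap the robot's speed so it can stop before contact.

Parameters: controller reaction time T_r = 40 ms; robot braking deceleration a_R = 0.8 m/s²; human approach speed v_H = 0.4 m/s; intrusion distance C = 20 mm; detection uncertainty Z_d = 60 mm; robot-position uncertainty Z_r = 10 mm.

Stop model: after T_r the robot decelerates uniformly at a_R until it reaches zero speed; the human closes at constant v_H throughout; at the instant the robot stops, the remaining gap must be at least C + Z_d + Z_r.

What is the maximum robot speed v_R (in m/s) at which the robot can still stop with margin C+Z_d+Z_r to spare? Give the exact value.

at the boundary: (5/8)·v² + (27/50)·v + (-23161/16000) = 0
  disc = (27/50)² − 4·(5/8)·(-23161/16000) = 625681/160000 ; √disc = 791/400
  v_R = (−(27/50) + 791/400) / (2·(5/8)) = 23/20 m/s
check:
stop time T_s = (23/20)/(4/5) = 1.4375 s
reaction-phase robot travel = 1.1500·0.0400 = 0.0460 m
robot under decel: 1.1500²/(2·0.8000) = 0.8266 m
human closes 0.4000·1.4775 = 0.5910 m
residual clearance needed = 0.0200+0.0600+0.0100 = 0.0900 m
sum ≈ 0.0460+0.8266+0.5910+0.0900 ≈ 1.5536 m = S ✓

v_R_max = 23/20 m/s = 1.1500 m/s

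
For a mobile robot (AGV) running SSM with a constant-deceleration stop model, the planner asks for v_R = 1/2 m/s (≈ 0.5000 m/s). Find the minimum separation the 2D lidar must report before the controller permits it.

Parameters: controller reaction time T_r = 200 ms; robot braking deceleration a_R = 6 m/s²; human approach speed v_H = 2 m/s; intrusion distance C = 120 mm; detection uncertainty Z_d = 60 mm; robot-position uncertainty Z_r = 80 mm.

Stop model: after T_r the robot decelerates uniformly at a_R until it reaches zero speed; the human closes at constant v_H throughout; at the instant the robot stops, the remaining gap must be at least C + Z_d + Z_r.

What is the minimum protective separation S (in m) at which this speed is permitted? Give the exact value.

braking lasts T_s = (1/2)/6 = 0.0833 s
reaction-phase robot travel = 0.5000·0.2000 = 0.1000 m
braking distance = 0.5000²/(2·6.0000) = 0.0208 m
human over T_r+T_s: 2.0000·(0.2000+0.0833) = 0.5667 m
residual clearance needed = 0.1200+0.0600+0.0800 = 0.2600 m
S_min ≈ 0.1000+0.0208+0.5667+0.2600  ⇒  S_min = 379/400 m

S_min = 379/400 m = 0.9475 m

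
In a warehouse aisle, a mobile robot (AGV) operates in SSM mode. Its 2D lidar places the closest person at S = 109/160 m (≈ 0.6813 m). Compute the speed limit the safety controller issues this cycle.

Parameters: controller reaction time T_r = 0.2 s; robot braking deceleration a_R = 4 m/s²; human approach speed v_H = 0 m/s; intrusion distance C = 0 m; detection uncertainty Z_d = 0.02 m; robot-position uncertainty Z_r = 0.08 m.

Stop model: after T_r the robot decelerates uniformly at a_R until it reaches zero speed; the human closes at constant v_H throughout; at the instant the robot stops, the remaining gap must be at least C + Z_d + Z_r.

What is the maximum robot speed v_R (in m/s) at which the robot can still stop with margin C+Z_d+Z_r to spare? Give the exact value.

v_R_max = 3/2 m/s = 1.5000 m/s

collect terms ⇒ (1/8)·v_R² + (1/5)·v_R + (-93/160) = 0
  disc = (1/5)² − 4·(1/8)·(-93/160) = 529/1600 ; √disc = 23/40
  v_R = (−(1/5) + 23/40) / (2·(1/8)) = 3/2 m/s
check:
T_s = v_R/a_R = (3/2)/4 = 0.3750 s
reaction-phase robot travel = 1.5000·0.2000 = 0.3000 m
robot covers 1.5000·0.3750 − ½·4.0000·0.3750² = 0.2812 m while stopping
human closes 0.0000·0.5750 = 0.0000 m
residual clearance needed = 0.0000+0.0200+0.0800 = 0.1000 m
sum ≈ 0.3000+0.2812+0.0000+0.1000 ≈ 0.6813 m = S ✓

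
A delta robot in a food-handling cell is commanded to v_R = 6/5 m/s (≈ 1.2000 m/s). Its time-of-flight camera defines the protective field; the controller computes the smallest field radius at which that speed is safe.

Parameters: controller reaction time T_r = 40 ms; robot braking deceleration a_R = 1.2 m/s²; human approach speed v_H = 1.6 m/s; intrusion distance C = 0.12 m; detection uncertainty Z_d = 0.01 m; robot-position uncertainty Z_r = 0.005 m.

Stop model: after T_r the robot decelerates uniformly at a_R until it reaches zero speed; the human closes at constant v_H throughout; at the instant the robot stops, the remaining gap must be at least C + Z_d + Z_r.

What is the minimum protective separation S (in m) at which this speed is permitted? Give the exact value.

S_min = 2447/1000 m = 2.4470 m

stop time T_s = (6/5)/(6/5) = 1.0000 s
reaction-phase robot travel = 1.2000·0.0400 = 0.0480 m
braking distance = 1.2000²/(2·1.2000) = 0.6000 m
human closes 1.6000·1.0400 = 1.6640 m
residual clearance needed = 0.1200+0.0100+0.0050 = 0.1350 m
S_min ≈ 0.0480+0.6000+1.6640+0.1350  ⇒  S_min = 2447/1000 m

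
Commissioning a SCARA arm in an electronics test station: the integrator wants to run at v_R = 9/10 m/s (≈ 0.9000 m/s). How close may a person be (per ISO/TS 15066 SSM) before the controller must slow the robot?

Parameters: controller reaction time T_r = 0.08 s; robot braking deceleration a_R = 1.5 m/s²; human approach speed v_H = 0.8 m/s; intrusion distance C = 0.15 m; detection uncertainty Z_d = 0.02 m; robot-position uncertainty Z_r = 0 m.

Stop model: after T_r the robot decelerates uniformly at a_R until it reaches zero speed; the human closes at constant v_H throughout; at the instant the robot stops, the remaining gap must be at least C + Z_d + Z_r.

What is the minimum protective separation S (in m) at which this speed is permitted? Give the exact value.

S_min = 132/125 m = 1.0560 m

braking lasts T_s = (9/10)/(3/2) = 0.6000 s
reaction-phase robot travel = 0.9000·0.0800 = 0.0720 m
braking distance = 0.9000²/(2·1.5000) = 0.2700 m
human closes 0.8000·0.6800 = 0.5440 m
margins: 0.1500+0.0200+0.0000 = 0.1700 m
S_min ≈ 0.0720+0.2700+0.5440+0.1700  ⇒  S_min = 132/125 m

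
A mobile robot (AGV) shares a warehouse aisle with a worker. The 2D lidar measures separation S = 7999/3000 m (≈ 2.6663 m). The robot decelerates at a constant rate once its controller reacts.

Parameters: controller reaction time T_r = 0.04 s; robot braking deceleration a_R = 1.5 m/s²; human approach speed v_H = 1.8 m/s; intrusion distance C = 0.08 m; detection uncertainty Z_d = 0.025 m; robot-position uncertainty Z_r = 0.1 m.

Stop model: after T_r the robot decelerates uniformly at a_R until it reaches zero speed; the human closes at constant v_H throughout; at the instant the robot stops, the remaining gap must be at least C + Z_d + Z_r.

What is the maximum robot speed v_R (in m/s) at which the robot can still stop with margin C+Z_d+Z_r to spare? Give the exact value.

at the boundary: (1/3)·v² + (31/25)·v + (-896/375) = 0
  disc = (31/25)² − 4·(1/3)·(-896/375) = 26569/5625 ; √disc = 163/75
  v_R = (−(31/25) + 163/75) / (2·(1/3)) = 7/5 m/s
check:
T_s = v_R/a_R = (7/5)/(3/2) = 0.9333 s
robot covers v_R·T_r = 1.4000·0.0400 = 0.0560 m before braking
robot under decel: 1.4000²/(2·1.5000) = 0.6533 m
human over T_r+T_s: 1.8000·(0.0400+0.9333) = 1.7520 m
margins: 0.0800+0.0250+0.1000 = 0.2050 m
sum ≈ 0.0560+0.6533+1.7520+0.2050 ≈ 2.6663 m = S ✓

v_R_max = 7/5 m/s = 1.4000 m/s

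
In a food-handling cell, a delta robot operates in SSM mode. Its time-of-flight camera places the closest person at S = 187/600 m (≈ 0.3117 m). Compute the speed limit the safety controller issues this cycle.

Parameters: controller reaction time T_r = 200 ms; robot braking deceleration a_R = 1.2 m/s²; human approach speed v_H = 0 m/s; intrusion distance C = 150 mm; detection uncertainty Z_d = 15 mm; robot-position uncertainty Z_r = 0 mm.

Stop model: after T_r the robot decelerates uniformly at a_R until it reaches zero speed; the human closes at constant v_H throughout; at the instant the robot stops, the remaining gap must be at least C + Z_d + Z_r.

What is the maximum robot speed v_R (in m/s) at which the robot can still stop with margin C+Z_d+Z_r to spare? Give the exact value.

v_R_max = 2/5 m/s = 0.4000 m/s

quadratic (5/12)·v² + (1/5)·v + (-11/75) = 0
  disc = (1/5)² − 4·(5/12)·(-11/75) = 64/225 ; √disc = 8/15
  v_R = (−(1/5) + 8/15) / (2·(5/12)) = 2/5 m/s
check:
T_s = v_R/a_R = (2/5)/(6/5) = 0.3333 s
robot covers v_R·T_r = 0.4000·0.2000 = 0.0800 m before braking
braking distance = 0.4000²/(2·1.2000) = 0.0667 m
person approaches 0.0000·(0.2000+0.3333) = 0.0000 m
residual clearance needed = 0.1500+0.0150+0.0000 = 0.1650 m
sum ≈ 0.0800+0.0667+0.0000+0.1650 ≈ 0.3117 m = S ✓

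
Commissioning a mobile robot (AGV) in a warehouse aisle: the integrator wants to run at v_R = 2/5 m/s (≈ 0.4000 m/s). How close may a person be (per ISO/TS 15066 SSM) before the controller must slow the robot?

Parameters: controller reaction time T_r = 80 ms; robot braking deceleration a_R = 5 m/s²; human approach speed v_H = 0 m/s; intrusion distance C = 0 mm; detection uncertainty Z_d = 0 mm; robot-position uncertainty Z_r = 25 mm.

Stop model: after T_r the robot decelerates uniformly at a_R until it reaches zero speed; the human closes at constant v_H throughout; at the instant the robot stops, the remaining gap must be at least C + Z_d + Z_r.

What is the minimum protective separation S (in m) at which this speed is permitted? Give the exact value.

stop time T_s = (2/5)/5 = 0.0800 s
reaction-phase robot travel = 0.4000·0.0800 = 0.0320 m
braking distance = 0.4000²/(2·5.0000) = 0.0160 m
person approaches 0.0000·(0.0800+0.0800) = 0.0000 m
margins: 0.0000+0.0000+0.0250 = 0.0250 m
S_min ≈ 0.0320+0.0160+0.0000+0.0250  ⇒  S_min = 73/1000 m

S_min = 73/1000 m = 0.0730 m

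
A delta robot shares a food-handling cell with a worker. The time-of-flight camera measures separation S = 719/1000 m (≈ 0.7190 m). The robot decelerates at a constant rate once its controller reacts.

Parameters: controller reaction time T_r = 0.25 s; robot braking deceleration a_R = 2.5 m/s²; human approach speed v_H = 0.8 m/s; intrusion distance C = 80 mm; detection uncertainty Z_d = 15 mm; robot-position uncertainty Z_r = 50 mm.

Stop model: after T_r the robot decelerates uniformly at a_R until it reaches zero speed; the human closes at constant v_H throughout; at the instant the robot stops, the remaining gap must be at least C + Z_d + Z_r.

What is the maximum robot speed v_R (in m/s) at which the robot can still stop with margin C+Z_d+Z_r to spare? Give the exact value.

quadratic (1/5)·v² + (57/100)·v + (-187/500) = 0
  disc = (57/100)² − 4·(1/5)·(-187/500) = 6241/10000 ; √disc = 79/100
  v_R = (−(57/100) + 79/100) / (2·(1/5)) = 11/20 m/s
check:
braking lasts T_s = (11/20)/(5/2) = 0.2200 s
robot in T_r: 0.5500·0.2500 = 0.1375 m
braking distance = 0.5500²/(2·2.5000) = 0.0605 m
human over T_r+T_s: 0.8000·(0.2500+0.2200) = 0.3760 m
residual clearance needed = 0.0800+0.0150+0.0500 = 0.1450 m
sum ≈ 0.1375+0.0605+0.3760+0.1450 ≈ 0.7190 m = S ✓

v_R_max = 11/20 m/s = 0.5500 m/s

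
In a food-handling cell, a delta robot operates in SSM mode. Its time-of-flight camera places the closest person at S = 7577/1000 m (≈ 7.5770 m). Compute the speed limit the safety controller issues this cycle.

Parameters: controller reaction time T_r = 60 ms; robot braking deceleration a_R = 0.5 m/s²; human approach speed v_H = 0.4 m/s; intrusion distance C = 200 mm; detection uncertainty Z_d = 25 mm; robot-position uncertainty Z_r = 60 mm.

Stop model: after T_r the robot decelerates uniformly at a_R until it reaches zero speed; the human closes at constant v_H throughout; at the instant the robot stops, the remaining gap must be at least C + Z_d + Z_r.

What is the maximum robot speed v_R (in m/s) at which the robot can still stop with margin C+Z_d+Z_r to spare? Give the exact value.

v_R_max = 23/10 m/s = 2.3000 m/s

collect terms ⇒ (1)·v_R² + (43/50)·v_R + (-1817/250) = 0
  disc = (43/50)² − 4·(1)·(-1817/250) = 74529/2500 ; √disc = 273/50
  v_R = (−(43/50) + 273/50) / (2·(1)) = 23/10 m/s
check:
stop time T_s = (23/10)/(1/2) = 4.6000 s
robot in T_r: 2.3000·0.0600 = 0.1380 m
braking distance = 2.3000²/(2·0.5000) = 5.2900 m
person approaches 0.4000·(0.0600+4.6000) = 1.8640 m
C+Z_d+Z_r = 0.2000+0.0250+0.0600 = 0.2850 m
sum ≈ 0.1380+5.2900+1.8640+0.2850 ≈ 7.5770 m = S ✓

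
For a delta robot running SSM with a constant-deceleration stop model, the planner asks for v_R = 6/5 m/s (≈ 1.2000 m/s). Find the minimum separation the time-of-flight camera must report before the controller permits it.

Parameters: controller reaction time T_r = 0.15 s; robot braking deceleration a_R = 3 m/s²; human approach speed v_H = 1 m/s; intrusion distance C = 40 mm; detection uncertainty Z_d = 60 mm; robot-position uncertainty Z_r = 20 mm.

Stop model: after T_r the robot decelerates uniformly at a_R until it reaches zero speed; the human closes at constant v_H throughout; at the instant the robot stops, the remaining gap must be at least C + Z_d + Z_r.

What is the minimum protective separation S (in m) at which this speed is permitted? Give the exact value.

S_min = 109/100 m = 1.0900 m

braking lasts T_s = (6/5)/3 = 0.4000 s
robot covers v_R·T_r = 1.2000·0.1500 = 0.1800 m before braking
braking distance = 1.2000²/(2·3.0000) = 0.2400 m
human closes 1.0000·0.5500 = 0.5500 m
C+Z_d+Z_r = 0.0400+0.0600+0.0200 = 0.1200 m
S_min ≈ 0.1800+0.2400+0.5500+0.1200  ⇒  S_min = 109/100 m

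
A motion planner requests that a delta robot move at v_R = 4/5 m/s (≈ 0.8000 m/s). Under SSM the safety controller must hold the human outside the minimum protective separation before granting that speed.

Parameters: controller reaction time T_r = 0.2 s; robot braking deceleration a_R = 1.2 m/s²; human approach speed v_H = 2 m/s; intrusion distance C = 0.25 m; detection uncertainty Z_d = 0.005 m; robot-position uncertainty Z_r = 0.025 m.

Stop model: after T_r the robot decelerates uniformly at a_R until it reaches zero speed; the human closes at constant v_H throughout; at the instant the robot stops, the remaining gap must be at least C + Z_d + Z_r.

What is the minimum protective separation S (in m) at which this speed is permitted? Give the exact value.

T_s = v_R/a_R = (4/5)/(6/5) = 0.6667 s
reaction-phase robot travel = 0.8000·0.2000 = 0.1600 m
robot under decel: 0.8000²/(2·1.2000) = 0.2667 m
human closes 2.0000·0.8667 = 1.7333 m
C+Z_d+Z_r = 0.2500+0.0050+0.0250 = 0.2800 m
S_min ≈ 0.1600+0.2667+1.7333+0.2800  ⇒  S_min = 61/25 m

S_min = 61/25 m = 2.4400 m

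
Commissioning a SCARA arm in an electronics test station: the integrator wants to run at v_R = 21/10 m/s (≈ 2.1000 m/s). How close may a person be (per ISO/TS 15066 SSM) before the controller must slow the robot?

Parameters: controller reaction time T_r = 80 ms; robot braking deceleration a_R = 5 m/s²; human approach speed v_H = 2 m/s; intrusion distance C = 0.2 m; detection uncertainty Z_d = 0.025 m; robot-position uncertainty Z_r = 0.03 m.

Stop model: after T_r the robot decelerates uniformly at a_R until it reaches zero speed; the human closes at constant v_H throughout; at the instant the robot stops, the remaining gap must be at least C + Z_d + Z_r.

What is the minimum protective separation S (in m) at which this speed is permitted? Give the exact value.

stop time T_s = (21/10)/5 = 0.4200 s
robot in T_r: 2.1000·0.0800 = 0.1680 m
braking distance = 2.1000²/(2·5.0000) = 0.4410 m
human over T_r+T_s: 2.0000·(0.0800+0.4200) = 1.0000 m
margins: 0.2000+0.0250+0.0300 = 0.2550 m
S_min ≈ 0.1680+0.4410+1.0000+0.2550  ⇒  S_min = 233/125 m

S_min = 233/125 m = 1.8640 m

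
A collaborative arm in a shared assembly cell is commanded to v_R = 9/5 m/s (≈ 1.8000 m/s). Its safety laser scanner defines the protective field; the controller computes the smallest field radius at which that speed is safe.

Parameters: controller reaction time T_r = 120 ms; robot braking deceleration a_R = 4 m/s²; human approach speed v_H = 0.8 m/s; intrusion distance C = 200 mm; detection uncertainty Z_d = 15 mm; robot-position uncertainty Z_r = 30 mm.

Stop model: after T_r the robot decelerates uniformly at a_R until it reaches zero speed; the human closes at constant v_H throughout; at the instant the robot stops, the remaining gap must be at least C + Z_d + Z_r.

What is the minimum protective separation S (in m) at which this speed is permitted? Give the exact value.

S_min = 661/500 m = 1.3220 m

T_s = v_R/a_R = (9/5)/4 = 0.4500 s
reaction-phase robot travel = 1.8000·0.1200 = 0.2160 m
robot covers 1.8000·0.4500 − ½·4.0000·0.4500² = 0.4050 m while stopping
human closes 0.8000·0.5700 = 0.4560 m
margins: 0.2000+0.0150+0.0300 = 0.2450 m
S_min ≈ 0.2160+0.4050+0.4560+0.2450  ⇒  S_min = 661/500 m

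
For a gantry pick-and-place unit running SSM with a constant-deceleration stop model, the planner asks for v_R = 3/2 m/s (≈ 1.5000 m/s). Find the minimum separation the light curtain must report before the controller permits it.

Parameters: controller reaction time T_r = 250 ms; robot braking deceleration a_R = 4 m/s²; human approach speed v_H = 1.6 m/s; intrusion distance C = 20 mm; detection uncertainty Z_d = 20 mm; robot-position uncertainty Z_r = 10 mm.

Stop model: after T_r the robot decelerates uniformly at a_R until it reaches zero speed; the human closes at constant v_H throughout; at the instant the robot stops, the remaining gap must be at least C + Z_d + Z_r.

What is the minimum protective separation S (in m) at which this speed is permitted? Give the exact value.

stop time T_s = (3/2)/4 = 0.3750 s
robot in T_r: 1.5000·0.2500 = 0.3750 m
robot under decel: 1.5000²/(2·4.0000) = 0.2812 m
human over T_r+T_s: 1.6000·(0.2500+0.3750) = 1.0000 m
residual clearance needed = 0.0200+0.0200+0.0100 = 0.0500 m
S_min ≈ 0.3750+0.2812+1.0000+0.0500  ⇒  S_min = 273/160 m

S_min = 273/160 m = 1.7063 m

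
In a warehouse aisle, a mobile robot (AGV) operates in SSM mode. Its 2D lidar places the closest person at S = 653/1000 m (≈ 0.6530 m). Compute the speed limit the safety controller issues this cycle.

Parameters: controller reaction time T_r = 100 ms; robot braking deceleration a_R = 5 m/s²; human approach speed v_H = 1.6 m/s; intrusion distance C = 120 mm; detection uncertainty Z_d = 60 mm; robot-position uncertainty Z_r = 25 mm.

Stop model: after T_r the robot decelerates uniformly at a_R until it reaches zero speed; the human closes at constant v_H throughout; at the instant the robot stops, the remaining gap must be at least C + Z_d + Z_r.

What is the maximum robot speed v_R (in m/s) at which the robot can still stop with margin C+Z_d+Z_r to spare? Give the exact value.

v_R_max = 3/5 m/s = 0.6000 m/s

at the boundary: (1/10)·v² + (21/50)·v + (-36/125) = 0
  disc = (21/50)² − 4·(1/10)·(-36/125) = 729/2500 ; √disc = 27/50
  v_R = (−(21/50) + 27/50) / (2·(1/10)) = 3/5 m/s
check:
stop time T_s = (3/5)/5 = 0.1200 s
reaction-phase robot travel = 0.6000·0.1000 = 0.0600 m
robot covers 0.6000·0.1200 − ½·5.0000·0.1200² = 0.0360 m while stopping
human closes 1.6000·0.2200 = 0.3520 m
margins: 0.1200+0.0600+0.0250 = 0.2050 m
sum ≈ 0.0600+0.0360+0.3520+0.2050 ≈ 0.6530 m = S ✓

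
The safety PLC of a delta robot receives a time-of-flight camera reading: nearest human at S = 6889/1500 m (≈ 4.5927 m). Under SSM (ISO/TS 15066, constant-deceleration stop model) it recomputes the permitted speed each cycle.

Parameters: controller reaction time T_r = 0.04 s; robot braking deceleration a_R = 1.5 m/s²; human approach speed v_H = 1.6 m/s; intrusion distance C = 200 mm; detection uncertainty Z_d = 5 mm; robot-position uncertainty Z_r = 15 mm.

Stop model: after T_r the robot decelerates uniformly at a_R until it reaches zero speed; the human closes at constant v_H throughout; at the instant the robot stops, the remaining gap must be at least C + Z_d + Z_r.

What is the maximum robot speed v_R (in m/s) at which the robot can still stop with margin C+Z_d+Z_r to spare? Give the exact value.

v_R_max = 23/10 m/s = 2.3000 m/s

collect terms ⇒ (1/3)·v_R² + (83/75)·v_R + (-6463/1500) = 0
  disc = (83/75)² − 4·(1/3)·(-6463/1500) = 4356/625 ; √disc = 66/25
  v_R = (−(83/75) + 66/25) / (2·(1/3)) = 23/10 m/s
check:
T_s = v_R/a_R = (23/10)/(3/2) = 1.5333 s
robot in T_r: 2.3000·0.0400 = 0.0920 m
robot under decel: 2.3000²/(2·1.5000) = 1.7633 m
human closes 1.6000·1.5733 = 2.5173 m
residual clearance needed = 0.2000+0.0050+0.0150 = 0.2200 m
sum ≈ 0.0920+1.7633+2.5173+0.2200 ≈ 4.5927 m = S ✓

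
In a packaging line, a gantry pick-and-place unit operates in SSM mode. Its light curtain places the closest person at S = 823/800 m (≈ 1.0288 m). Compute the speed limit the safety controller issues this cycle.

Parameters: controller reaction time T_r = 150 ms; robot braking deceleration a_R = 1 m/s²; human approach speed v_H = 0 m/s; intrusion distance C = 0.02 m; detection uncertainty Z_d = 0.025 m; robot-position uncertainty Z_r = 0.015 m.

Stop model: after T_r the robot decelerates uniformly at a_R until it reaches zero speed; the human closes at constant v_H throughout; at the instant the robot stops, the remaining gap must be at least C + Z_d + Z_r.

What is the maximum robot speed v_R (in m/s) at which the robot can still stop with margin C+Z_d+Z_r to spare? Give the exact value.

v_R_max = 5/4 m/s = 1.2500 m/s

at the boundary: (1/2)·v² + (3/20)·v + (-31/32) = 0
  disc = (3/20)² − 4·(1/2)·(-31/32) = 49/25 ; √disc = 7/5
  v_R = (−(3/20) + 7/5) / (2·(1/2)) = 5/4 m/s
check:
T_s = v_R/a_R = (5/4)/1 = 1.2500 s
robot in T_r: 1.2500·0.1500 = 0.1875 m
robot covers 1.2500·1.2500 − ½·1.0000·1.2500² = 0.7812 m while stopping
human closes 0.0000·1.4000 = 0.0000 m
margins: 0.0200+0.0250+0.0150 = 0.0600 m
sum ≈ 0.1875+0.7812+0.0000+0.0600 ≈ 1.0288 m = S ✓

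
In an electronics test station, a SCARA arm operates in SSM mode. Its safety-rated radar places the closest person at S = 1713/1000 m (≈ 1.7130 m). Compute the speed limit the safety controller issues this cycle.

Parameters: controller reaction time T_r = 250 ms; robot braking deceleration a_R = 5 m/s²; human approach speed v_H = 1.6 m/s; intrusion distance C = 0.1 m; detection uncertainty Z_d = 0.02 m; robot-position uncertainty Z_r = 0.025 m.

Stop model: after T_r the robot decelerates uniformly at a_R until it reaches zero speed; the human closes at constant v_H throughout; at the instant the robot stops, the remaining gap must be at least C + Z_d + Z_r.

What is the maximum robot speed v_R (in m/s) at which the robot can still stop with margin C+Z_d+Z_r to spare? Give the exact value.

v_R_max = 8/5 m/s = 1.6000 m/s

collect terms ⇒ (1/10)·v_R² + (57/100)·v_R + (-146/125) = 0
  disc = (57/100)² − 4·(1/10)·(-146/125) = 7921/10000 ; √disc = 89/100
  v_R = (−(57/100) + 89/100) / (2·(1/10)) = 8/5 m/s
check:
T_s = v_R/a_R = (8/5)/5 = 0.3200 s
reaction-phase robot travel = 1.6000·0.2500 = 0.4000 m
robot under decel: 1.6000²/(2·5.0000) = 0.2560 m
human closes 1.6000·0.5700 = 0.9120 m
C+Z_d+Z_r = 0.1000+0.0200+0.0250 = 0.1450 m
sum ≈ 0.4000+0.2560+0.9120+0.1450 ≈ 1.7130 m = S ✓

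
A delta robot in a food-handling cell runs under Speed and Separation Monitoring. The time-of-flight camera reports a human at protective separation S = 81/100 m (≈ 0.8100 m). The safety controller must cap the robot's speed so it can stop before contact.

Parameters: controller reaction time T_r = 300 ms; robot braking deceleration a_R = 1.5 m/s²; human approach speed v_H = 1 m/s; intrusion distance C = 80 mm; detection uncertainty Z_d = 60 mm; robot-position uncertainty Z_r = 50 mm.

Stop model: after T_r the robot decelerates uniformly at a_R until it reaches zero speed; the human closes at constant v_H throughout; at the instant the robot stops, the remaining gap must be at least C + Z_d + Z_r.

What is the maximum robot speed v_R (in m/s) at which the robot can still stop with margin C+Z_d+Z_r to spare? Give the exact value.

quadratic (1/3)·v² + (29/30)·v + (-8/25) = 0
  disc = (29/30)² − 4·(1/3)·(-8/25) = 49/36 ; √disc = 7/6
  v_R = (−(29/30) + 7/6) / (2·(1/3)) = 3/10 m/s
check:
stop time T_s = (3/10)/(3/2) = 0.2000 s
robot covers v_R·T_r = 0.3000·0.3000 = 0.0900 m before braking
braking distance = 0.3000²/(2·1.5000) = 0.0300 m
human over T_r+T_s: 1.0000·(0.3000+0.2000) = 0.5000 m
residual clearance needed = 0.0800+0.0600+0.0500 = 0.1900 m
sum ≈ 0.0900+0.0300+0.5000+0.1900 ≈ 0.8100 m = S ✓

v_R_max = 3/10 m/s = 0.3000 m/s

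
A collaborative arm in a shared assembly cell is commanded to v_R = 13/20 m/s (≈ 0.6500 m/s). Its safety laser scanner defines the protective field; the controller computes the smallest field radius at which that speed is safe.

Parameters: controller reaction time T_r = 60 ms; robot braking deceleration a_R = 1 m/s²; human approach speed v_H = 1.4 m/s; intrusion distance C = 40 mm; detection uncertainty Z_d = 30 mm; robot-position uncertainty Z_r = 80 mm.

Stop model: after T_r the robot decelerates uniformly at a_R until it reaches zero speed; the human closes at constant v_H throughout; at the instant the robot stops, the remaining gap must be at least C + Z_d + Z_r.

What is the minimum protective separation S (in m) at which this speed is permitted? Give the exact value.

S_min = 5577/4000 m = 1.3942 m

stop time T_s = (13/20)/1 = 0.6500 s
robot in T_r: 0.6500·0.0600 = 0.0390 m
braking distance = 0.6500²/(2·1.0000) = 0.2112 m
human closes 1.4000·0.7100 = 0.9940 m
margins: 0.0400+0.0300+0.0800 = 0.1500 m
S_min ≈ 0.0390+0.2112+0.9940+0.1500  ⇒  S_min = 5577/4000 m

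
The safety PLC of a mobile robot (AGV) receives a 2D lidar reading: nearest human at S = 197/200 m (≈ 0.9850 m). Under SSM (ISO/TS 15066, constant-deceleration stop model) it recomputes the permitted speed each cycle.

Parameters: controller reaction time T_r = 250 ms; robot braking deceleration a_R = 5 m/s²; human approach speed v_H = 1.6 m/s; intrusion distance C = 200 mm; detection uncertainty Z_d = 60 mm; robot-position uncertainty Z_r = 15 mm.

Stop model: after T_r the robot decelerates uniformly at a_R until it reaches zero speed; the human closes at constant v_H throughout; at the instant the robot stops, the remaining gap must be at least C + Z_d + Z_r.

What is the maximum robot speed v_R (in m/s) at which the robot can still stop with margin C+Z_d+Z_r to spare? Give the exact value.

collect terms ⇒ (1/10)·v_R² + (57/100)·v_R + (-31/100) = 0
  disc = (57/100)² − 4·(1/10)·(-31/100) = 4489/10000 ; √disc = 67/100
  v_R = (−(57/100) + 67/100) / (2·(1/10)) = 1/2 m/s
check:
braking lasts T_s = (1/2)/5 = 0.1000 s
robot covers v_R·T_r = 0.5000·0.2500 = 0.1250 m before braking
robot under decel: 0.5000²/(2·5.0000) = 0.0250 m
human closes 1.6000·0.3500 = 0.5600 m
margins: 0.2000+0.0600+0.0150 = 0.2750 m
sum ≈ 0.1250+0.0250+0.5600+0.2750 ≈ 0.9850 m = S ✓

v_R_max = 1/2 m/s = 0.5000 m/s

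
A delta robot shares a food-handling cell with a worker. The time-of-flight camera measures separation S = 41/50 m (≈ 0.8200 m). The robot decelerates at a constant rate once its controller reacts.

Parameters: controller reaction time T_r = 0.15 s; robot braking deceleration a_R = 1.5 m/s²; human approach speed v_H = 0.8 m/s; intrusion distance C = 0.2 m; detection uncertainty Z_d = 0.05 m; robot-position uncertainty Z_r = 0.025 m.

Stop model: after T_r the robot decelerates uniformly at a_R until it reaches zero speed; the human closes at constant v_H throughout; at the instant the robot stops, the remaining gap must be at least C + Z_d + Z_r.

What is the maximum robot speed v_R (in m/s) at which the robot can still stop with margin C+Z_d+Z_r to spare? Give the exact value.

collect terms ⇒ (1/3)·v_R² + (41/60)·v_R + (-17/40) = 0
  disc = (41/60)² − 4·(1/3)·(-17/40) = 3721/3600 ; √disc = 61/60
  v_R = (−(41/60) + 61/60) / (2·(1/3)) = 1/2 m/s
check:
braking lasts T_s = (1/2)/(3/2) = 0.3333 s
robot in T_r: 0.5000·0.1500 = 0.0750 m
braking distance = 0.5000²/(2·1.5000) = 0.0833 m
person approaches 0.8000·(0.1500+0.3333) = 0.3867 m
C+Z_d+Z_r = 0.2000+0.0500+0.0250 = 0.2750 m
sum ≈ 0.0750+0.0833+0.3867+0.2750 ≈ 0.8200 m = S ✓

v_R_max = 1/2 m/s = 0.5000 m/s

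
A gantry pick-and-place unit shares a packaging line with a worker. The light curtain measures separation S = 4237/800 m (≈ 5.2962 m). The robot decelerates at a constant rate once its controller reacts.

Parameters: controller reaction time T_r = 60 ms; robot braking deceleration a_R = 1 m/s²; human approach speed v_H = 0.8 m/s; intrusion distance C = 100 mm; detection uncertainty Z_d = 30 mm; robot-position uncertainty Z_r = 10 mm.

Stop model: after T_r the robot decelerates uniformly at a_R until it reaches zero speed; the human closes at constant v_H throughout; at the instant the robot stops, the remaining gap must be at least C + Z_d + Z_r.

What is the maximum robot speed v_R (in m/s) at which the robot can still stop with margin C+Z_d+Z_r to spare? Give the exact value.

quadratic (1/2)·v² + (43/50)·v + (-20433/4000) = 0
  disc = (43/50)² − 4·(1/2)·(-20433/4000) = 109561/10000 ; √disc = 331/100
  v_R = (−(43/50) + 331/100) / (2·(1/2)) = 49/20 m/s
check:
stop time T_s = (49/20)/1 = 2.4500 s
reaction-phase robot travel = 2.4500·0.0600 = 0.1470 m
braking distance = 2.4500²/(2·1.0000) = 3.0013 m
human over T_r+T_s: 0.8000·(0.0600+2.4500) = 2.0080 m
margins: 0.1000+0.0300+0.0100 = 0.1400 m
sum ≈ 0.1470+3.0013+2.0080+0.1400 ≈ 5.2962 m = S ✓

v_R_max = 49/20 m/s = 2.4500 m/s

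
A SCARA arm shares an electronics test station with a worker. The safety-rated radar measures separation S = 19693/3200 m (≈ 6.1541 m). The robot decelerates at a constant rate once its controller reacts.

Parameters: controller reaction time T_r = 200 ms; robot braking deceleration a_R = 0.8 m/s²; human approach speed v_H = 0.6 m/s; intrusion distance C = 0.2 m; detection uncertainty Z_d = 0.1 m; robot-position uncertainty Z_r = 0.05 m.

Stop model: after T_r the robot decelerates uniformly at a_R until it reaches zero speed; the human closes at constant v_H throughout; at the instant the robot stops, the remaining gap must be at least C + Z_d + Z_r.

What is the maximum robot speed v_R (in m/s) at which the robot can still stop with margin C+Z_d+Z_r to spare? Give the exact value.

v_R_max = 47/20 m/s = 2.3500 m/s

at the boundary: (5/8)·v² + (19/20)·v + (-18189/3200) = 0
  disc = (19/20)² − 4·(5/8)·(-18189/3200) = 96721/6400 ; √disc = 311/80
  v_R = (−(19/20) + 311/80) / (2·(5/8)) = 47/20 m/s
check:
T_s = v_R/a_R = (47/20)/(4/5) = 2.9375 s
reaction-phase robot travel = 2.3500·0.2000 = 0.4700 m
robot under decel: 2.3500²/(2·0.8000) = 3.4516 m
human closes 0.6000·3.1375 = 1.8825 m
residual clearance needed = 0.2000+0.1000+0.0500 = 0.3500 m
sum ≈ 0.4700+3.4516+1.8825+0.3500 ≈ 6.1541 m = S ✓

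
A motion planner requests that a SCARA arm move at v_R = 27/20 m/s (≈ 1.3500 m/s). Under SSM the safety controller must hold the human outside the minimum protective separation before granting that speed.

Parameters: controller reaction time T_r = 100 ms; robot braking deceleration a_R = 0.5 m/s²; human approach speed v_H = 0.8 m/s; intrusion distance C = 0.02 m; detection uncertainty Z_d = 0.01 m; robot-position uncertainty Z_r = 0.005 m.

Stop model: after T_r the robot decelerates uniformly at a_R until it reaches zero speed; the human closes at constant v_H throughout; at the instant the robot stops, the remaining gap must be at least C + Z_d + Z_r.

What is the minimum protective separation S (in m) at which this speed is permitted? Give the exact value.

stop time T_s = (27/20)/(1/2) = 2.7000 s
robot in T_r: 1.3500·0.1000 = 0.1350 m
robot under decel: 1.3500²/(2·0.5000) = 1.8225 m
human closes 0.8000·2.8000 = 2.2400 m
residual clearance needed = 0.0200+0.0100+0.0050 = 0.0350 m
S_min ≈ 0.1350+1.8225+2.2400+0.0350  ⇒  S_min = 1693/400 m

S_min = 1693/400 m = 4.2325 m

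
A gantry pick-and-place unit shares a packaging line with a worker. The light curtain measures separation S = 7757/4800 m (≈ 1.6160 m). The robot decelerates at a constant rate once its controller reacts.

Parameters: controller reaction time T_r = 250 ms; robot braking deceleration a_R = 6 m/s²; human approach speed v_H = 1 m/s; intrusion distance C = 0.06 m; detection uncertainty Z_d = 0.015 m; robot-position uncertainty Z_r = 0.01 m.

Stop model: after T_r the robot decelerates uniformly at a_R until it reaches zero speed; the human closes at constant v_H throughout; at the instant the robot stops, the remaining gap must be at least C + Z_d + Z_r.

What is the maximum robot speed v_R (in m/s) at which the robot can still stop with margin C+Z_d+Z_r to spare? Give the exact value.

quadratic (1/12)·v² + (5/12)·v + (-6149/4800) = 0
  disc = (5/12)² − 4·(1/12)·(-6149/4800) = 961/1600 ; √disc = 31/40
  v_R = (−(5/12) + 31/40) / (2·(1/12)) = 43/20 m/s
check:
T_s = v_R/a_R = (43/20)/6 = 0.3583 s
robot in T_r: 2.1500·0.2500 = 0.5375 m
robot under decel: 2.1500²/(2·6.0000) = 0.3852 m
human closes 1.0000·0.6083 = 0.6083 m
C+Z_d+Z_r = 0.0600+0.0150+0.0100 = 0.0850 m
sum ≈ 0.5375+0.3852+0.6083+0.0850 ≈ 1.6160 m = S ✓

v_R_max = 43/20 m/s = 2.1500 m/s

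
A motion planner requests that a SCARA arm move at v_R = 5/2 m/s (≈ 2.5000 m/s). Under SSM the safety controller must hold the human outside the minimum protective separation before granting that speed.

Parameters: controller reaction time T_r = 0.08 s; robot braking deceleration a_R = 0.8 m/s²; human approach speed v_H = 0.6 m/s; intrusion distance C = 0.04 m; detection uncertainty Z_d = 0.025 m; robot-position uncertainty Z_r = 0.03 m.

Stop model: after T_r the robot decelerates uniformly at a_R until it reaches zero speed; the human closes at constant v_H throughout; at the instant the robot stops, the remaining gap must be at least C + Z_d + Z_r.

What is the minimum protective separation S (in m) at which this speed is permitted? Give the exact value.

braking lasts T_s = (5/2)/(4/5) = 3.1250 s
robot in T_r: 2.5000·0.0800 = 0.2000 m
robot covers 2.5000·3.1250 − ½·0.8000·3.1250² = 3.9062 m while stopping
human over T_r+T_s: 0.6000·(0.0800+3.1250) = 1.9230 m
residual clearance needed = 0.0400+0.0250+0.0300 = 0.0950 m
S_min ≈ 0.2000+3.9062+1.9230+0.0950  ⇒  S_min = 24497/4000 m

S_min = 24497/4000 m = 6.1242 m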